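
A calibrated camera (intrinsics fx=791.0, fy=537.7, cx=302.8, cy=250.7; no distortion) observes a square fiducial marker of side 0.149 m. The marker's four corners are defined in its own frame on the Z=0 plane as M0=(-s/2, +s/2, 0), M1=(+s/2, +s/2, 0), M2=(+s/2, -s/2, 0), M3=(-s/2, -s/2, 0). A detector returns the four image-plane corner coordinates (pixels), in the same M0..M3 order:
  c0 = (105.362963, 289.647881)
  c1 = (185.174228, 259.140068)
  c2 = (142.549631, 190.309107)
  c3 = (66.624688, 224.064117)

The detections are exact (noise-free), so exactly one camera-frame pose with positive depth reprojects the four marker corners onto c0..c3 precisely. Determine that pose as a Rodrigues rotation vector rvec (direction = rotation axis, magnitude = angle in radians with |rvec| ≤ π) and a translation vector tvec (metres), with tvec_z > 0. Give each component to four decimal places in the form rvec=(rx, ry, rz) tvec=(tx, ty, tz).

rvec=(-0.0477, 0.4575, -0.4428) tvec=(-0.2436, -0.0196, 1.0755)

Intrinsics K: fx=791.0, fy=537.7, cx=302.8, cy=250.7
Marker side s = 0.149 m; corners in marker frame (Z=0):
  M0 = (-0.0745, +0.0745, 0)
  M1 = (+0.0745, +0.0745, 0)
  M2 = (+0.0745, -0.0745, 0)
  M3 = (-0.0745, -0.0745, 0)
Detected image corners:
  c0 = (105.362963, 289.647881) px
  c1 = (185.174228, 259.140068) px
  c2 = (142.549631, 190.309107) px
  c3 = (66.624688, 224.064117) px
Planar DLT: solve 8×8 A·h = b for H (H[2,2]=1):
  H  [+474.05415 +256.10489 +123.60288]
  H  [-309.08459 +418.84572 +240.92259]
  H  [-0.38760 -0.13246 +1.00000]
B = K⁻¹H; ‖b₁‖=0.929833, ‖b₂‖=0.929833; λ = 2/(‖b₁‖+‖b₂‖) = 1.075462, sign → tz>0 ⇒ λ=+1.075462
r₁ = λ·B[:,0] = (+0.80411,-0.42385,-0.41685); r₂ = λ·B[:,1] = (+0.40274,+0.90416,-0.14246)
r₃ = r₁×r₂ = (+0.43728,-0.05333,+0.89774); SVD([r₁ r₂ r₃]) → R = UVᵀ:
  R  [+0.80411 +0.40274 +0.43728]
  R  [-0.42385 +0.90416 -0.05333]
  R  [-0.41685 -0.14246 +0.89774]
t = (-0.24364, -0.01956, +1.07546) m
tr R = 2.606011; θ = arccos((tr R − 1)/2) = 0.638475 rad = 36.582°
axis k = ((R−Rᵀ)₃₂, (R−Rᵀ)₁₃, (R−Rᵀ)₂₁) / (2 sinθ) = (-0.074777, +0.716583, -0.693482)
rvec = θ·k = (-0.047743, +0.457520, -0.442771)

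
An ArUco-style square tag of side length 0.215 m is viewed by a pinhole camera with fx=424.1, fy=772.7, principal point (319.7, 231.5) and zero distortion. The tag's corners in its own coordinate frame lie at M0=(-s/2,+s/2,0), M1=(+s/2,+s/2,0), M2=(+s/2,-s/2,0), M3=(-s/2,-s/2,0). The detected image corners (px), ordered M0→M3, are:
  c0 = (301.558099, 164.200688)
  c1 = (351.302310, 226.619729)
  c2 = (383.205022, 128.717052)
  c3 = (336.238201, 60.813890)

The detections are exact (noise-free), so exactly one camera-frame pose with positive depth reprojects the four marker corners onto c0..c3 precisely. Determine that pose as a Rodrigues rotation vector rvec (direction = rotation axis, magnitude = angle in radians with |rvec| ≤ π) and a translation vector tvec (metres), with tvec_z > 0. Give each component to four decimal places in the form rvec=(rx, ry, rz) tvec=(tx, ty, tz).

rvec=(0.0291, -0.4389, 0.5516) tvec=(0.0797, -0.1546, 1.3938)

Intrinsics K: fx=424.1, fy=772.7, cx=319.7, cy=231.5
Marker side s = 0.215 m; corners in marker frame (Z=0):
  M0 = (-0.1075, +0.1075, 0)
  M1 = (+0.1075, +0.1075, 0)
  M2 = (+0.1075, -0.1075, 0)
  M3 = (-0.1075, -0.1075, 0)
Detected image corners:
  c0 = (301.558099, 164.200688) px
  c1 = (351.302310, 226.619729) px
  c2 = (383.205022, 128.717052) px
  c3 = (336.238201, 60.813890) px
Planar DLT: solve 8×8 A·h = b for H (H[2,2]=1):
  H  [+326.05070 -176.62752 +343.95717]
  H  [+345.95456 +458.41166 +145.77411]
  H  [+0.29494 -0.06409 +1.00000]
B = K⁻¹H; ‖b₁‖=0.717468, ‖b₂‖=0.717468; λ = 2/(‖b₁‖+‖b₂‖) = 1.393791, sign → tz>0 ⇒ λ=+1.393791
r₁ = λ·B[:,0] = (+0.76167,+0.50087,+0.41108); r₂ = λ·B[:,1] = (-0.51314,+0.85364,-0.08933)
r₃ = r₁×r₂ = (-0.39566,-0.14290,+0.90721); SVD([r₁ r₂ r₃]) → R = UVᵀ:
  R  [+0.76167 -0.51314 -0.39566]
  R  [+0.50087 +0.85364 -0.14290]
  R  [+0.41108 -0.08933 +0.90721]
t = (+0.07972, -0.15463, +1.39379) m
tr R = 2.522525; θ = arccos((tr R − 1)/2) = 0.705539 rad = 40.424°
axis k = ((R−Rᵀ)₃₂, (R−Rᵀ)₁₃, (R−Rᵀ)₂₁) / (2 sinθ) = (+0.041306, -0.622059, +0.781880)
rvec = θ·k = (+0.029143, -0.438887, +0.551647)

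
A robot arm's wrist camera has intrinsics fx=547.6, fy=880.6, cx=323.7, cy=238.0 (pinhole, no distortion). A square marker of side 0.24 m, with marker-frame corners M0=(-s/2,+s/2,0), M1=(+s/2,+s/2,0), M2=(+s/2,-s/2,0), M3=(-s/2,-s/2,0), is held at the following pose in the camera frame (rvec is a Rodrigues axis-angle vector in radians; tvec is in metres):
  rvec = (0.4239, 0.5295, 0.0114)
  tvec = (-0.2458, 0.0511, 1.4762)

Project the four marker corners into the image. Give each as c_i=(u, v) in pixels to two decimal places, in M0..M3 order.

Intrinsics K: fx=547.6, fy=880.6, cx=323.7, cy=238.0
Marker side s = 0.24 m; corners in marker frame (Z=0):
  M0 = (-0.1200, +0.1200, 0)
  M1 = (+0.1200, +0.1200, 0)
  M2 = (+0.1200, -0.1200, 0)
  M3 = (-0.1200, -0.1200, 0)
rvec = (0.4239, 0.5295, 0.0114), |rvec| = θ = 0.67837 rad = 38.868°
Rodrigues: sinθ=0.62753, 1−cosθ=0.22141; R = I + sinθ·[k]× + (1−cosθ)·[k]×²:
    [+0.86505 +0.09744 +0.49214]
    [+0.11853 +0.91348 -0.38922]
    [-0.48749 +0.39503 +0.77866]
t = (-0.2458, 0.0511, 1.4762) m
M0: Pc = R·M0+t = (-0.33791, +0.14649, +1.58210); u = 547.6·(-0.33791)/1.58210 + 323.7 = 206.7412, v = 880.6·(+0.14649)/1.58210 + 238.0 = 319.5388
M1: Pc = R·M1+t = (-0.13030, +0.17494, +1.46511); u = 547.6·(-0.13030)/1.46511 + 323.7 = 274.9984, v = 880.6·(+0.17494)/1.46511 + 238.0 = 343.1489
M2: Pc = R·M2+t = (-0.15369, -0.04429, +1.37030); u = 547.6·(-0.15369)/1.37030 + 323.7 = 262.2832, v = 880.6·(-0.04429)/1.37030 + 238.0 = 209.5351
M3: Pc = R·M3+t = (-0.36130, -0.07274, +1.48729); u = 547.6·(-0.36130)/1.48729 + 323.7 = 190.6751, v = 880.6·(-0.07274)/1.48729 + 238.0 = 194.9306

c0=(206.74, 319.54) c1=(275.00, 343.15) c2=(262.28, 209.54) c3=(190.68, 194.93)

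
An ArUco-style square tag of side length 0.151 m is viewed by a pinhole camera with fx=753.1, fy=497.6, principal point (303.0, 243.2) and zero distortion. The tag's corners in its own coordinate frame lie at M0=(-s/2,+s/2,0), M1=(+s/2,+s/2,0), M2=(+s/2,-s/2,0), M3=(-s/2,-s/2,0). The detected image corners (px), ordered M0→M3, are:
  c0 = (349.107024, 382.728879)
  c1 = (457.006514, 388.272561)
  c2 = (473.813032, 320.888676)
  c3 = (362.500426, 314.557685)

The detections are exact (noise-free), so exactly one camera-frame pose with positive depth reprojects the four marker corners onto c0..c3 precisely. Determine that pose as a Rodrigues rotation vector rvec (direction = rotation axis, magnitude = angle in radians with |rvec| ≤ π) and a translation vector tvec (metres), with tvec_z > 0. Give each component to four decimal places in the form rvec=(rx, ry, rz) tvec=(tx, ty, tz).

Intrinsics K: fx=753.1, fy=497.6, cx=303.0, cy=243.2
Marker side s = 0.151 m; corners in marker frame (Z=0):
  M0 = (-0.0755, +0.0755, 0)
  M1 = (+0.0755, +0.0755, 0)
  M2 = (+0.0755, -0.0755, 0)
  M3 = (-0.0755, -0.0755, 0)
Detected image corners:
  c0 = (349.107024, 382.728879) px
  c1 = (457.006514, 388.272561) px
  c2 = (473.813032, 320.888676) px
  c3 = (362.500426, 314.557685) px
Planar DLT: solve 8×8 A·h = b for H (H[2,2]=1):
  H  [+749.56613 -12.08233 +410.72528]
  H  [+59.72785 +524.17461 +352.17313]
  H  [+0.05816 +0.21424 +1.00000]
B = K⁻¹H; ‖b₁‖=0.977946, ‖b₂‖=0.977946; λ = 2/(‖b₁‖+‖b₂‖) = 1.022551, sign → tz>0 ⇒ λ=+1.022551
r₁ = λ·B[:,0] = (+0.99383,+0.09367,+0.05947); r₂ = λ·B[:,1] = (-0.10454,+0.97009,+0.21907)
r₃ = r₁×r₂ = (-0.03717,-0.22393,+0.97390); SVD([r₁ r₂ r₃]) → R = UVᵀ:
  R  [+0.99383 -0.10454 -0.03717]
  R  [+0.09367 +0.97009 -0.22393]
  R  [+0.05947 +0.21907 +0.97390]
t = (+0.14627, +0.22394, +1.02255) m
tr R = 2.937813; θ = arccos((tr R − 1)/2) = 0.250023 rad = 14.325°
axis k = ((R−Rᵀ)₃₂, (R−Rᵀ)₁₃, (R−Rᵀ)₂₁) / (2 sinθ) = (+0.895217, -0.195300, +0.400556)
rvec = θ·k = (+0.223825, -0.048830, +0.100148)

rvec=(0.2238, -0.0488, 0.1001) tvec=(0.1463, 0.2239, 1.0226)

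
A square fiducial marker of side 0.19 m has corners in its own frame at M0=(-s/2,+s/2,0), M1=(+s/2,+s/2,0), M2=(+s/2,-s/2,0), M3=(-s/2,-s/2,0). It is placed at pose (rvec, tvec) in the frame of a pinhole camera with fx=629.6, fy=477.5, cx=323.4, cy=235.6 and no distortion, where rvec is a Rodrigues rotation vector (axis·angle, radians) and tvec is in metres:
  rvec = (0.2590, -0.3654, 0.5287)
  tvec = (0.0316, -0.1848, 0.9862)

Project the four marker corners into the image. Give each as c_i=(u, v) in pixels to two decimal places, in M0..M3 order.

Intrinsics K: fx=629.6, fy=477.5, cx=323.4, cy=235.6
Marker side s = 0.19 m; corners in marker frame (Z=0):
  M0 = (-0.0950, +0.0950, 0)
  M1 = (+0.0950, +0.0950, 0)
  M2 = (+0.0950, -0.0950, 0)
  M3 = (-0.0950, -0.0950, 0)
rvec = (0.2590, -0.3654, 0.5287), |rvec| = θ = 0.69291 rad = 39.701°
Rodrigues: sinθ=0.63878, 1−cosθ=0.23061; R = I + sinθ·[k]× + (1−cosθ)·[k]×²:
    [+0.80161 -0.53285 -0.27108]
    [+0.44194 +0.83352 -0.33156]
    [+0.40263 +0.14598 +0.90365]
t = (0.0316, -0.1848, 0.9862) m
M0: Pc = R·M0+t = (-0.09517, -0.14760, +0.96182); u = 629.6·(-0.09517)/0.96182 + 323.4 = 261.0996, v = 477.5·(-0.14760)/0.96182 + 235.6 = 162.3232
M1: Pc = R·M1+t = (+0.05713, -0.06363, +1.03832); u = 629.6·(+0.05713)/1.03832 + 323.4 = 358.0429, v = 477.5·(-0.06363)/1.03832 + 235.6 = 206.3374
M2: Pc = R·M2+t = (+0.15837, -0.22200, +1.01058); u = 629.6·(+0.15837)/1.01058 + 323.4 = 422.0683, v = 477.5·(-0.22200)/1.01058 + 235.6 = 130.7049
M3: Pc = R·M3+t = (+0.00607, -0.30597, +0.93408); u = 629.6·(+0.00607)/0.93408 + 323.4 = 327.4900, v = 477.5·(-0.30597)/0.93408 + 235.6 = 79.1897

c0=(261.10, 162.32) c1=(358.04, 206.34) c2=(422.07, 130.70) c3=(327.49, 79.19)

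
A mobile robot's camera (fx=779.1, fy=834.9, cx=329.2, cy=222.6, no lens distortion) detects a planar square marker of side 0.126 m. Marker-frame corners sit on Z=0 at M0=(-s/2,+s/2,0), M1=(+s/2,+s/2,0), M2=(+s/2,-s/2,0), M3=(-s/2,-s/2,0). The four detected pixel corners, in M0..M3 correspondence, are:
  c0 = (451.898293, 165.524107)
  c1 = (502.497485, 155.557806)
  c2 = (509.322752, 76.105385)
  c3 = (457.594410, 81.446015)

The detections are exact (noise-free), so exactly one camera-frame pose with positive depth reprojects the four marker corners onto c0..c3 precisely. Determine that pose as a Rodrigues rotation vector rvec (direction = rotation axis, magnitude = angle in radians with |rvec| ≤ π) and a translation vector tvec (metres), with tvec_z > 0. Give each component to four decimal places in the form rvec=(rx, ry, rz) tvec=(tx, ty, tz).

rvec=(0.2983, -0.6715, -0.0786) tvec=(0.2487, -0.1566, 1.2763)

Intrinsics K: fx=779.1, fy=834.9, cx=329.2, cy=222.6
Marker side s = 0.126 m; corners in marker frame (Z=0):
  M0 = (-0.0630, +0.0630, 0)
  M1 = (+0.0630, +0.0630, 0)
  M2 = (+0.0630, -0.0630, 0)
  M3 = (-0.0630, -0.0630, 0)
Detected image corners:
  c0 = (451.898293, 165.524107) px
  c1 = (502.497485, 155.557806) px
  c2 = (509.322752, 76.105385) px
  c3 = (457.594410, 81.446015) px
Planar DLT: solve 8×8 A·h = b for H (H[2,2]=1):
  H  [+632.12280 +61.98038 +481.04106]
  H  [-4.67872 +676.23789 +120.14433]
  H  [+0.47078 +0.23276 +1.00000]
B = K⁻¹H; ‖b₁‖=0.783513, ‖b₂‖=0.783512; λ = 2/(‖b₁‖+‖b₂‖) = 1.276304, sign → tz>0 ⇒ λ=+1.276304
r₁ = λ·B[:,0] = (+0.78165,-0.16735,+0.60085); r₂ = λ·B[:,1] = (-0.02399,+0.95455,+0.29707)
r₃ = r₁×r₂ = (-0.62326,-0.24662,+0.74211); SVD([r₁ r₂ r₃]) → R = UVᵀ:
  R  [+0.78165 -0.02399 -0.62326]
  R  [-0.16735 +0.95455 -0.24662]
  R  [+0.60085 +0.29707 +0.74211]
t = (+0.24874, -0.15662, +1.27630) m
tr R = 2.478306; θ = arccos((tr R − 1)/2) = 0.738984 rad = 42.341°
axis k = ((R−Rᵀ)₃₂, (R−Rᵀ)₁₃, (R−Rᵀ)₂₁) / (2 sinθ) = (+0.403610, -0.908720, -0.106424)
rvec = θ·k = (+0.298261, -0.671530, -0.078646)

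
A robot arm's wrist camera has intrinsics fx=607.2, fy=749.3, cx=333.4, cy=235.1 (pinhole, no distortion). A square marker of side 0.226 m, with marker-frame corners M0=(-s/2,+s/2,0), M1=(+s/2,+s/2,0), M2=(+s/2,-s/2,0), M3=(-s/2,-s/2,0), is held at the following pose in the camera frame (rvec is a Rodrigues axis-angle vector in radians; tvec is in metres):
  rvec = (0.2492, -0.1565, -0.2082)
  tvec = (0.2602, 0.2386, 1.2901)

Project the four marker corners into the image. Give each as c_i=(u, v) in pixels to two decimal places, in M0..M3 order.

c0=(413.35, 448.05) c1=(511.05, 415.14) c2=(499.38, 297.56) c3=(396.81, 329.31)

Intrinsics K: fx=607.2, fy=749.3, cx=333.4, cy=235.1
Marker side s = 0.226 m; corners in marker frame (Z=0):
  M0 = (-0.1130, +0.1130, 0)
  M1 = (+0.1130, +0.1130, 0)
  M2 = (+0.1130, -0.1130, 0)
  M3 = (-0.1130, -0.1130, 0)
rvec = (0.2492, -0.1565, -0.2082), |rvec| = θ = 0.36047 rad = 20.654°
Rodrigues: sinθ=0.35272, 1−cosθ=0.06427; R = I + sinθ·[k]× + (1−cosθ)·[k]×²:
    [+0.96645 +0.18443 -0.17879]
    [-0.22301 +0.94784 -0.22772]
    [+0.12747 +0.25995 +0.95717]
t = (0.2602, 0.2386, 1.2901) m
M0: Pc = R·M0+t = (+0.17183, +0.37091, +1.30507); u = 607.2·(+0.17183)/1.30507 + 333.4 = 413.3471, v = 749.3·(+0.37091)/1.30507 + 235.1 = 448.0542
M1: Pc = R·M1+t = (+0.39025, +0.32051, +1.33388); u = 607.2·(+0.39025)/1.33388 + 333.4 = 511.0467, v = 749.3·(+0.32051)/1.33388 + 235.1 = 415.1428
M2: Pc = R·M2+t = (+0.34857, +0.10629, +1.27513); u = 607.2·(+0.34857)/1.27513 + 333.4 = 499.3834, v = 749.3·(+0.10629)/1.27513 + 235.1 = 297.5609
M3: Pc = R·M3+t = (+0.13015, +0.15669, +1.24632); u = 607.2·(+0.13015)/1.24632 + 333.4 = 396.8087, v = 749.3·(+0.15669)/1.24632 + 235.1 = 329.3057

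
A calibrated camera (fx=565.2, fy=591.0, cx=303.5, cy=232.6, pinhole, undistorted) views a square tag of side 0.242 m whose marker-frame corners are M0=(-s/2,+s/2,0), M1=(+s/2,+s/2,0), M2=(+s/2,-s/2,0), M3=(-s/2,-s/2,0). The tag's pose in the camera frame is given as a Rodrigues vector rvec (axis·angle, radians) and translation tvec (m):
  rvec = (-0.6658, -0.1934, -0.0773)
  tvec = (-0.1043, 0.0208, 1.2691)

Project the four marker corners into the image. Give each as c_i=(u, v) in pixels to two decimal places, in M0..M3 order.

Intrinsics K: fx=565.2, fy=591.0, cx=303.5, cy=232.6
Marker side s = 0.242 m; corners in marker frame (Z=0):
  M0 = (-0.1210, +0.1210, 0)
  M1 = (+0.1210, +0.1210, 0)
  M2 = (+0.1210, -0.1210, 0)
  M3 = (-0.1210, -0.1210, 0)
rvec = (-0.6658, -0.1934, -0.0773), |rvec| = θ = 0.69762 rad = 39.970°
Rodrigues: sinθ=0.64239, 1−cosθ=0.23362; R = I + sinθ·[k]× + (1−cosθ)·[k]×²:
    [+0.97918 +0.13299 -0.15338]
    [-0.00937 +0.78433 +0.62027]
    [+0.20280 -0.60592 +0.76924]
t = (-0.1043, 0.0208, 1.2691) m
M0: Pc = R·M0+t = (-0.20669, +0.11684, +1.17125); u = 565.2·(-0.20669)/1.17125 + 303.5 = 203.7600, v = 591.0·(+0.11684)/1.17125 + 232.6 = 291.5552
M1: Pc = R·M1+t = (+0.03027, +0.11457, +1.22032); u = 565.2·(+0.03027)/1.22032 + 303.5 = 317.5210, v = 591.0·(+0.11457)/1.22032 + 232.6 = 288.0864
M2: Pc = R·M2+t = (-0.00191, -0.07524, +1.36695); u = 565.2·(-0.00191)/1.36695 + 303.5 = 302.7094, v = 591.0·(-0.07524)/1.36695 + 232.6 = 200.0712
M3: Pc = R·M3+t = (-0.23887, -0.07297, +1.31788); u = 565.2·(-0.23887)/1.31788 + 303.5 = 201.0544, v = 591.0·(-0.07297)/1.31788 + 232.6 = 199.8764

c0=(203.76, 291.56) c1=(317.52, 288.09) c2=(302.71, 200.07) c3=(201.05, 199.88)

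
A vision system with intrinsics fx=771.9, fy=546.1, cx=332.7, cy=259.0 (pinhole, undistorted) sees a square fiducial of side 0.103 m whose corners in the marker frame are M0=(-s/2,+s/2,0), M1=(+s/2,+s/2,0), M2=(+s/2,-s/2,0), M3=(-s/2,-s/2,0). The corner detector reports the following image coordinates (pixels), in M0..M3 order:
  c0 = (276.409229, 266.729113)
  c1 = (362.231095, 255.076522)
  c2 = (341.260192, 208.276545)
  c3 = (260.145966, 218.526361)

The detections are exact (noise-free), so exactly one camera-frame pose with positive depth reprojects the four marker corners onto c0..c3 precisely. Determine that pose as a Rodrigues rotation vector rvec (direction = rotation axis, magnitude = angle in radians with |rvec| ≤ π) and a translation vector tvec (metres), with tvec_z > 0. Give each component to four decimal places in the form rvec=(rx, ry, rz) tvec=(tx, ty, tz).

Intrinsics K: fx=771.9, fy=546.1, cx=332.7, cy=259.0
Marker side s = 0.103 m; corners in marker frame (Z=0):
  M0 = (-0.0515, +0.0515, 0)
  M1 = (+0.0515, +0.0515, 0)
  M2 = (+0.0515, -0.0515, 0)
  M3 = (-0.0515, -0.0515, 0)
Detected image corners:
  c0 = (276.409229, 266.729113) px
  c1 = (362.231095, 255.076522) px
  c2 = (341.260192, 208.276545) px
  c3 = (260.145966, 218.526361) px
Planar DLT: solve 8×8 A·h = b for H (H[2,2]=1):
  H  [+856.99940 +0.61930 +310.06083]
  H  [-69.92380 +323.19254 +236.39768]
  H  [+0.15262 -0.58162 +1.00000]
B = K⁻¹H; ‖b₁‖=1.074416, ‖b₂‖=1.074416; λ = 2/(‖b₁‖+‖b₂‖) = 0.930738, sign → tz>0 ⇒ λ=+0.930738
r₁ = λ·B[:,0] = (+0.97212,-0.18654,+0.14205); r₂ = λ·B[:,1] = (+0.23407,+0.80757,-0.54134)
r₃ = r₁×r₂ = (-0.01373,+0.55949,+0.82872); SVD([r₁ r₂ r₃]) → R = UVᵀ:
  R  [+0.97212 +0.23407 -0.01373]
  R  [-0.18654 +0.80757 +0.55949]
  R  [+0.14205 -0.54134 +0.82872]
t = (-0.02730, -0.03852, +0.93074) m
tr R = 2.608412; θ = arccos((tr R − 1)/2) = 0.636458 rad = 36.466°
axis k = ((R−Rᵀ)₃₂, (R−Rᵀ)₁₃, (R−Rᵀ)₂₁) / (2 sinθ) = (-0.926077, -0.131054, -0.353844)
rvec = θ·k = (-0.589409, -0.083410, -0.225207)

rvec=(-0.5894, -0.0834, -0.2252) tvec=(-0.0273, -0.0385, 0.9307)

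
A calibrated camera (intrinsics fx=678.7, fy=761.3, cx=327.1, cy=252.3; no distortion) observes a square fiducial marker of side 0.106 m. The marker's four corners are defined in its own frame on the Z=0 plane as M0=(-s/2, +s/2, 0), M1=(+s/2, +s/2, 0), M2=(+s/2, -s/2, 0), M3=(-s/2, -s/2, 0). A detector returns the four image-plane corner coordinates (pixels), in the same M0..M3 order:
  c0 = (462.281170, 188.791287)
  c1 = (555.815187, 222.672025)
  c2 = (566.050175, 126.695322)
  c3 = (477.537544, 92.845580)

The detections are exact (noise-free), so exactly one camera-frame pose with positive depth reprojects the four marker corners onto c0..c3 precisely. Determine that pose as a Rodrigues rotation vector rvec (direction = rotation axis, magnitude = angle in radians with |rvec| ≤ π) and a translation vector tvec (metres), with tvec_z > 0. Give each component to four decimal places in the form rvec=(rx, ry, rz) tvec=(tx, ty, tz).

Intrinsics K: fx=678.7, fy=761.3, cx=327.1, cy=252.3
Marker side s = 0.106 m; corners in marker frame (Z=0):
  M0 = (-0.0530, +0.0530, 0)
  M1 = (+0.0530, +0.0530, 0)
  M2 = (+0.0530, -0.0530, 0)
  M3 = (-0.0530, -0.0530, 0)
Detected image corners:
  c0 = (462.281170, 188.791287) px
  c1 = (555.815187, 222.672025) px
  c2 = (566.050175, 126.695322) px
  c3 = (477.537544, 92.845580) px
Planar DLT: solve 8×8 A·h = b for H (H[2,2]=1):
  H  [+946.79740 -375.84672 +516.00381]
  H  [+346.63032 +826.99865 +156.64335]
  H  [+0.17211 -0.49633 +1.00000]
B = K⁻¹H; ‖b₁‖=1.381942, ‖b₂‖=1.381942; λ = 2/(‖b₁‖+‖b₂‖) = 0.723619, sign → tz>0 ⇒ λ=+0.723619
r₁ = λ·B[:,0] = (+0.94944,+0.28820,+0.12454); r₂ = λ·B[:,1] = (-0.22763,+0.90509,-0.35916)
r₃ = r₁×r₂ = (-0.21623,+0.31265,+0.92493); SVD([r₁ r₂ r₃]) → R = UVᵀ:
  R  [+0.94944 -0.22763 -0.21623]
  R  [+0.28820 +0.90509 +0.31265]
  R  [+0.12454 -0.35916 +0.92493]
t = (+0.20141, -0.09092, +0.72362) m
tr R = 2.779460; θ = arccos((tr R − 1)/2) = 0.474043 rad = 27.161°
axis k = ((R−Rᵀ)₃₂, (R−Rᵀ)₁₃, (R−Rᵀ)₂₁) / (2 sinθ) = (-0.735840, -0.373258, +0.564994)
rvec = θ·k = (-0.348820, -0.176940, +0.267832)

rvec=(-0.3488, -0.1769, 0.2678) tvec=(0.2014, -0.0909, 0.7236)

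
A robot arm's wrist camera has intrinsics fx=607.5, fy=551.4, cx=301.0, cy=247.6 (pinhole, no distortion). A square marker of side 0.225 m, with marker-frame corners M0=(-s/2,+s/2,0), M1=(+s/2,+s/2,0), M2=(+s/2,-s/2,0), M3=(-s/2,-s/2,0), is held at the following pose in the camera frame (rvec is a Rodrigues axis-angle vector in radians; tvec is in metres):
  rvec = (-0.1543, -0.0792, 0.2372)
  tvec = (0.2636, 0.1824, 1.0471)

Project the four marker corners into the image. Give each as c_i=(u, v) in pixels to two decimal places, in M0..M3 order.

c0=(377.65, 389.71) c1=(504.53, 416.59) c2=(526.68, 299.73) c3=(404.43, 272.28)

Intrinsics K: fx=607.5, fy=551.4, cx=301.0, cy=247.6
Marker side s = 0.225 m; corners in marker frame (Z=0):
  M0 = (-0.1125, +0.1125, 0)
  M1 = (+0.1125, +0.1125, 0)
  M2 = (+0.1125, -0.1125, 0)
  M3 = (-0.1125, -0.1125, 0)
rvec = (-0.1543, -0.0792, 0.2372), |rvec| = θ = 0.29385 rad = 16.836°
Rodrigues: sinθ=0.28963, 1−cosθ=0.04286; R = I + sinθ·[k]× + (1−cosθ)·[k]×²:
    [+0.96896 -0.22773 -0.09623]
    [+0.23987 +0.96025 +0.14276]
    [+0.05990 -0.16141 +0.98507]
t = (0.2636, 0.1824, 1.0471) m
M0: Pc = R·M0+t = (+0.12897, +0.26344, +1.02220); u = 607.5·(+0.12897)/1.02220 + 301.0 = 377.6489, v = 551.4·(+0.26344)/1.02220 + 247.6 = 389.7074
M1: Pc = R·M1+t = (+0.34699, +0.31741, +1.03568); u = 607.5·(+0.34699)/1.03568 + 301.0 = 504.5330, v = 551.4·(+0.31741)/1.03568 + 247.6 = 416.5922
M2: Pc = R·M2+t = (+0.39823, +0.10136, +1.07200); u = 607.5·(+0.39823)/1.07200 + 301.0 = 526.6753, v = 551.4·(+0.10136)/1.07200 + 247.6 = 299.7346
M3: Pc = R·M3+t = (+0.18021, +0.04739, +1.05852); u = 607.5·(+0.18021)/1.05852 + 301.0 = 404.4265, v = 551.4·(+0.04739)/1.05852 + 247.6 = 272.2844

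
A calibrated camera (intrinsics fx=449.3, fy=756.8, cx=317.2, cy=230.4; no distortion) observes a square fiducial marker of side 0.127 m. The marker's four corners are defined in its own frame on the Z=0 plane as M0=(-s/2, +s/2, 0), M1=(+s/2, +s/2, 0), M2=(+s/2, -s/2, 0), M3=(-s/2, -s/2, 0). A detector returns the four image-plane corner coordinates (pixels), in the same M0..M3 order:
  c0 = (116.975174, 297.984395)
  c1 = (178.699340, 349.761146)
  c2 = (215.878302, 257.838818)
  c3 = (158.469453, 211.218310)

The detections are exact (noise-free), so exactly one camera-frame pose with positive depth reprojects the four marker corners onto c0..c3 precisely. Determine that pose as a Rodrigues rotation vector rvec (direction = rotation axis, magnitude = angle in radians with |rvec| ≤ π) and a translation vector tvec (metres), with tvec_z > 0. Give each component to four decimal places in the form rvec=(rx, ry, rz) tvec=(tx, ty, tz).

Intrinsics K: fx=449.3, fy=756.8, cx=317.2, cy=230.4
Marker side s = 0.127 m; corners in marker frame (Z=0):
  M0 = (-0.0635, +0.0635, 0)
  M1 = (+0.0635, +0.0635, 0)
  M2 = (+0.0635, -0.0635, 0)
  M3 = (-0.0635, -0.0635, 0)
Detected image corners:
  c0 = (116.975174, 297.984395) px
  c1 = (178.699340, 349.761146) px
  c2 = (215.878302, 257.838818) px
  c3 = (158.469453, 211.218310) px
Planar DLT: solve 8×8 A·h = b for H (H[2,2]=1):
  H  [+451.10403 -416.78095 +168.10828]
  H  [+357.84053 +525.12797 +277.22906]
  H  [-0.10289 -0.63838 +1.00000]
B = K⁻¹H; ‖b₁‖=1.193293, ‖b₂‖=1.193293; λ = 2/(‖b₁‖+‖b₂‖) = 0.838017, sign → tz>0 ⇒ λ=+0.838017
r₁ = λ·B[:,0] = (+0.90226,+0.42249,-0.08622); r₂ = λ·B[:,1] = (-0.39968,+0.74435,-0.53498)
r₃ = r₁×r₂ = (-0.16184,+0.51715,+0.84046); SVD([r₁ r₂ r₃]) → R = UVᵀ:
  R  [+0.90226 -0.39968 -0.16184]
  R  [+0.42249 +0.74435 +0.51715]
  R  [-0.08622 -0.53498 +0.84046]
t = (-0.27808, +0.05185, +0.83802) m
tr R = 2.487062; θ = arccos((tr R − 1)/2) = 0.732461 rad = 41.967°
axis k = ((R−Rᵀ)₃₂, (R−Rᵀ)₁₃, (R−Rᵀ)₂₁) / (2 sinθ) = (-0.786692, -0.056541, +0.614752)
rvec = θ·k = (-0.576221, -0.041414, +0.450281)

rvec=(-0.5762, -0.0414, 0.4503) tvec=(-0.2781, 0.0519, 0.8380)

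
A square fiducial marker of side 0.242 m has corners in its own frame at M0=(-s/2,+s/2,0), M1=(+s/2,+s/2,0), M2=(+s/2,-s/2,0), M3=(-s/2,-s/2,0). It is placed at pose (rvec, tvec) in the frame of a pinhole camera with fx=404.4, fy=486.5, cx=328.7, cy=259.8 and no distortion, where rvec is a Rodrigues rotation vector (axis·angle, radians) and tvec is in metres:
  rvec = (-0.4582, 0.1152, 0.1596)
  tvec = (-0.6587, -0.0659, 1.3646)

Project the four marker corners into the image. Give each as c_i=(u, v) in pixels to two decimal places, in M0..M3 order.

c0=(85.78, 269.22) c1=(153.29, 281.04) c2=(178.86, 205.01) c3=(115.63, 195.92)

Intrinsics K: fx=404.4, fy=486.5, cx=328.7, cy=259.8
Marker side s = 0.242 m; corners in marker frame (Z=0):
  M0 = (-0.1210, +0.1210, 0)
  M1 = (+0.1210, +0.1210, 0)
  M2 = (+0.1210, -0.1210, 0)
  M3 = (-0.1210, -0.1210, 0)
rvec = (-0.4582, 0.1152, 0.1596), |rvec| = θ = 0.49869 rad = 28.573°
Rodrigues: sinθ=0.47827, 1−cosθ=0.12179; R = I + sinθ·[k]× + (1−cosθ)·[k]×²:
    [+0.98103 -0.17892 +0.07467]
    [+0.12722 +0.88471 +0.44845]
    [-0.14630 -0.43044 +0.89068]
t = (-0.6587, -0.0659, 1.3646) m
M0: Pc = R·M0+t = (-0.79905, +0.02576, +1.33022); u = 404.4·(-0.79905)/1.33022 + 328.7 = 85.7798, v = 486.5·(+0.02576)/1.33022 + 259.8 = 269.2200
M1: Pc = R·M1+t = (-0.56164, +0.05654, +1.29481); u = 404.4·(-0.56164)/1.29481 + 328.7 = 153.2857, v = 486.5·(+0.05654)/1.29481 + 259.8 = 281.0449
M2: Pc = R·M2+t = (-0.51835, -0.15756, +1.39898); u = 404.4·(-0.51835)/1.39898 + 328.7 = 178.8628, v = 486.5·(-0.15756)/1.39898 + 259.8 = 205.0092
M3: Pc = R·M3+t = (-0.75576, -0.18834, +1.43439); u = 404.4·(-0.75576)/1.43439 + 328.7 = 115.6279, v = 486.5·(-0.18834)/1.43439 + 259.8 = 195.9197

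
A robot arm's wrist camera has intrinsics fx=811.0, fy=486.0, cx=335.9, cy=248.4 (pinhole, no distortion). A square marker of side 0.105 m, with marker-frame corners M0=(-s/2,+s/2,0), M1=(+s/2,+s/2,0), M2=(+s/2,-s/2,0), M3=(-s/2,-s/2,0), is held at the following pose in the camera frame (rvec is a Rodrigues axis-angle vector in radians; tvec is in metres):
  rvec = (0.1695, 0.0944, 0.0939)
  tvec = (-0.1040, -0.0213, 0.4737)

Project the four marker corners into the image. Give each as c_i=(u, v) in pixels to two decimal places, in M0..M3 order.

Intrinsics K: fx=811.0, fy=486.0, cx=335.9, cy=248.4
Marker side s = 0.105 m; corners in marker frame (Z=0):
  M0 = (-0.0525, +0.0525, 0)
  M1 = (+0.0525, +0.0525, 0)
  M2 = (+0.0525, -0.0525, 0)
  M3 = (-0.0525, -0.0525, 0)
rvec = (0.1695, 0.0944, 0.0939), |rvec| = θ = 0.21554 rad = 12.350°
Rodrigues: sinθ=0.21388, 1−cosθ=0.02314; R = I + sinθ·[k]× + (1−cosθ)·[k]×²:
    [+0.99117 -0.08521 +0.10160]
    [+0.10114 +0.98130 -0.16378]
    [-0.08574 +0.17261 +0.98125]
t = (-0.1040, -0.0213, 0.4737) m
M0: Pc = R·M0+t = (-0.16051, +0.02491, +0.48726); u = 811.0·(-0.16051)/0.48726 + 335.9 = 68.7480, v = 486.0·(+0.02491)/0.48726 + 248.4 = 273.2435
M1: Pc = R·M1+t = (-0.05644, +0.03553, +0.47826); u = 811.0·(-0.05644)/0.47826 + 335.9 = 240.1984, v = 486.0·(+0.03553)/0.47826 + 248.4 = 284.5032
M2: Pc = R·M2+t = (-0.04749, -0.06751, +0.46014); u = 811.0·(-0.04749)/0.46014 + 335.9 = 252.1974, v = 486.0·(-0.06751)/0.46014 + 248.4 = 177.0974
M3: Pc = R·M3+t = (-0.15156, -0.07813, +0.46914); u = 811.0·(-0.15156)/0.46914 + 335.9 = 73.8934, v = 486.0·(-0.07813)/0.46914 + 248.4 = 167.4639

c0=(68.75, 273.24) c1=(240.20, 284.50) c2=(252.20, 177.10) c3=(73.89, 167.46)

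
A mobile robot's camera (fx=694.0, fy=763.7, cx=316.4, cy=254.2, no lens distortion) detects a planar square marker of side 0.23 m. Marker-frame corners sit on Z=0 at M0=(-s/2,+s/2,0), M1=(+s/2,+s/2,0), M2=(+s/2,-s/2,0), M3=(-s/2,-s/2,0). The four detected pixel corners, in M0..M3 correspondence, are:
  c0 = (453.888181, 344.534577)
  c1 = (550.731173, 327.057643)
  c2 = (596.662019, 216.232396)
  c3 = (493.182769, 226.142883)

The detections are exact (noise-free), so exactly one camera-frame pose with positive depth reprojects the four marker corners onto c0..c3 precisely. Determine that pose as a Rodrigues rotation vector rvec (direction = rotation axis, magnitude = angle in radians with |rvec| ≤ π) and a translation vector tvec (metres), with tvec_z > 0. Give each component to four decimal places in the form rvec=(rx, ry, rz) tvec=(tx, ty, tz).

Intrinsics K: fx=694.0, fy=763.7, cx=316.4, cy=254.2
Marker side s = 0.23 m; corners in marker frame (Z=0):
  M0 = (-0.1150, +0.1150, 0)
  M1 = (+0.1150, +0.1150, 0)
  M2 = (+0.1150, -0.1150, 0)
  M3 = (-0.1150, -0.1150, 0)
Detected image corners:
  c0 = (453.888181, 344.534577) px
  c1 = (550.731173, 327.057643) px
  c2 = (596.662019, 216.232396) px
  c3 = (493.182769, 226.142883) px
Planar DLT: solve 8×8 A·h = b for H (H[2,2]=1):
  H  [+612.10365 +40.44964 +524.50769]
  H  [+33.96387 +618.00920 +281.07311]
  H  [+0.33868 +0.43216 +1.00000]
B = K⁻¹H; ‖b₁‖=0.805448, ‖b₂‖=0.805448; λ = 2/(‖b₁‖+‖b₂‖) = 1.241546, sign → tz>0 ⇒ λ=+1.241546
r₁ = λ·B[:,0] = (+0.90333,-0.08474,+0.42048); r₂ = λ·B[:,1] = (-0.17225,+0.82611,+0.53654)
r₃ = r₁×r₂ = (-0.39283,-0.55711,+0.73165); SVD([r₁ r₂ r₃]) → R = UVᵀ:
  R  [+0.90333 -0.17225 -0.39283]
  R  [-0.08474 +0.82611 -0.55711]
  R  [+0.42048 +0.53654 +0.73165]
t = (+0.37230, +0.04369, +1.24155) m
tr R = 2.461092; θ = arccos((tr R − 1)/2) = 0.751675 rad = 43.068°
axis k = ((R−Rᵀ)₃₂, (R−Rᵀ)₁₃, (R−Rᵀ)₂₁) / (2 sinθ) = (+0.800780, -0.595521, +0.064073)
rvec = θ·k = (+0.601927, -0.447638, +0.048162)

rvec=(0.6019, -0.4476, 0.0482) tvec=(0.3723, 0.0437, 1.2415)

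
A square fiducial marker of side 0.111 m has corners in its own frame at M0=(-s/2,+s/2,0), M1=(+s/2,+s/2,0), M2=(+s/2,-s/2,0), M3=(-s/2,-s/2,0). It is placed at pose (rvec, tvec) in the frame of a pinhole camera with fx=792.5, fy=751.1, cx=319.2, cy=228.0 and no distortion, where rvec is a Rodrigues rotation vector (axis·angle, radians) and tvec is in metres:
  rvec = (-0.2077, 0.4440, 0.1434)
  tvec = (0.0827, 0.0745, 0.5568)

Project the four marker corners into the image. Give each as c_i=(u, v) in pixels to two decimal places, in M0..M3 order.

c0=(351.06, 389.75) c1=(504.28, 419.52) c2=(527.54, 263.83) c3=(377.22, 247.86)

Intrinsics K: fx=792.5, fy=751.1, cx=319.2, cy=228.0
Marker side s = 0.111 m; corners in marker frame (Z=0):
  M0 = (-0.0555, +0.0555, 0)
  M1 = (+0.0555, +0.0555, 0)
  M2 = (+0.0555, -0.0555, 0)
  M3 = (-0.0555, -0.0555, 0)
rvec = (-0.2077, 0.4440, 0.1434), |rvec| = θ = 0.51072 rad = 29.262°
Rodrigues: sinθ=0.48881, 1−cosθ=0.12761; R = I + sinθ·[k]× + (1−cosθ)·[k]×²:
    [+0.89350 -0.18236 +0.41038]
    [+0.09213 +0.96883 +0.22994]
    [-0.43952 -0.16764 +0.88245]
t = (0.0827, 0.0745, 0.5568) m
M0: Pc = R·M0+t = (+0.02299, +0.12316, +0.57189); u = 792.5·(+0.02299)/0.57189 + 319.2 = 351.0584, v = 751.1·(+0.12316)/0.57189 + 228.0 = 389.7503
M1: Pc = R·M1+t = (+0.12217, +0.13338, +0.52310); u = 792.5·(+0.12217)/0.52310 + 319.2 = 504.2842, v = 751.1·(+0.13338)/0.52310 + 228.0 = 419.5196
M2: Pc = R·M2+t = (+0.14241, +0.02584, +0.54171); u = 792.5·(+0.14241)/0.54171 + 319.2 = 527.5401, v = 751.1·(+0.02584)/0.54171 + 228.0 = 263.8321
M3: Pc = R·M3+t = (+0.04323, +0.01562, +0.59050); u = 792.5·(+0.04323)/0.59050 + 319.2 = 377.2213, v = 751.1·(+0.01562)/0.59050 + 228.0 = 247.8637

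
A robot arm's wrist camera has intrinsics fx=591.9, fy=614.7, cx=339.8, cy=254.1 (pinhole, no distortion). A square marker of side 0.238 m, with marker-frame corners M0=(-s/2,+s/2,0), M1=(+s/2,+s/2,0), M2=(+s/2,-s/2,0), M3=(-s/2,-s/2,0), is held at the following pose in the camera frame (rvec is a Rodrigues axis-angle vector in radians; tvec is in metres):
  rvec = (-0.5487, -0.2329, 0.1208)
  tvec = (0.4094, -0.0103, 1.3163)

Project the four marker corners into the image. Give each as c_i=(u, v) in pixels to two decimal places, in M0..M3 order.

Intrinsics K: fx=591.9, fy=614.7, cx=339.8, cy=254.1
Marker side s = 0.238 m; corners in marker frame (Z=0):
  M0 = (-0.1190, +0.1190, 0)
  M1 = (+0.1190, +0.1190, 0)
  M2 = (+0.1190, -0.1190, 0)
  M3 = (-0.1190, -0.1190, 0)
rvec = (-0.5487, -0.2329, 0.1208), |rvec| = θ = 0.60820 rad = 34.847°
Rodrigues: sinθ=0.57139, 1−cosθ=0.17932; R = I + sinθ·[k]× + (1−cosθ)·[k]×²:
    [+0.96663 -0.05154 -0.25094]
    [+0.17544 +0.84697 +0.50185]
    [+0.18667 -0.52913 +0.82775]
t = (0.4094, -0.0103, 1.3163) m
M0: Pc = R·M0+t = (+0.28824, +0.06961, +1.23112); u = 591.9·(+0.28824)/1.23112 + 339.8 = 478.3796, v = 614.7·(+0.06961)/1.23112 + 254.1 = 288.8577
M1: Pc = R·M1+t = (+0.51830, +0.11137, +1.27555); u = 591.9·(+0.51830)/1.27555 + 339.8 = 580.3080, v = 614.7·(+0.11137)/1.27555 + 254.1 = 307.7690
M2: Pc = R·M2+t = (+0.53056, -0.09021, +1.40148); u = 591.9·(+0.53056)/1.40148 + 339.8 = 563.8771, v = 614.7·(-0.09021)/1.40148 + 254.1 = 214.5321
M3: Pc = R·M3+t = (+0.30050, -0.13197, +1.35705); u = 591.9·(+0.30050)/1.35705 + 339.8 = 470.8696, v = 614.7·(-0.13197)/1.35705 + 254.1 = 194.3232

c0=(478.38, 288.86) c1=(580.31, 307.77) c2=(563.88, 214.53) c3=(470.87, 194.32)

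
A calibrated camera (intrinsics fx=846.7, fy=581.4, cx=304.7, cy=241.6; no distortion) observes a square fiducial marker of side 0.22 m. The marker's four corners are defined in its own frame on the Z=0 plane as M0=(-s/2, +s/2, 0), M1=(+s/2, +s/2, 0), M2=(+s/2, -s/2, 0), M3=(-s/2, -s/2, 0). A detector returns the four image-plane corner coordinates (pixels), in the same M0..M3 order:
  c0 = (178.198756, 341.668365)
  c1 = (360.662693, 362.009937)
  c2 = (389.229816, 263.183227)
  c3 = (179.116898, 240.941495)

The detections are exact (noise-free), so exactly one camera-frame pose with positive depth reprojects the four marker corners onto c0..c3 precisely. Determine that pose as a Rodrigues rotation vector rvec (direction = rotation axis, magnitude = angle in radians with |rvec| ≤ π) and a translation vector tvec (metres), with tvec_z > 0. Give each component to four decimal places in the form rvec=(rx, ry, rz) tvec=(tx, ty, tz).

rvec=(0.6376, 0.0934, 0.1318) tvec=(-0.0321, 0.1032, 0.9402)

Intrinsics K: fx=846.7, fy=581.4, cx=304.7, cy=241.6
Marker side s = 0.22 m; corners in marker frame (Z=0):
  M0 = (-0.1100, +0.1100, 0)
  M1 = (+0.1100, +0.1100, 0)
  M2 = (+0.1100, -0.1100, 0)
  M3 = (-0.1100, -0.1100, 0)
Detected image corners:
  c0 = (178.198756, 341.668365) px
  c1 = (360.662693, 362.009937) px
  c2 = (389.229816, 263.183227) px
  c3 = (179.116898, 240.941495) px
Planar DLT: solve 8×8 A·h = b for H (H[2,2]=1):
  H  [+874.18067 +109.53169 +275.75392]
  H  [+81.59930 +645.76618 +305.38636]
  H  [-0.04927 +0.63657 +1.00000]
B = K⁻¹H; ‖b₁‖=1.063574, ‖b₂‖=1.063574; λ = 2/(‖b₁‖+‖b₂‖) = 0.940226, sign → tz>0 ⇒ λ=+0.940226
r₁ = λ·B[:,0] = (+0.98741,+0.15121,-0.04633); r₂ = λ·B[:,1] = (-0.09376,+0.79560,+0.59852)
r₃ = r₁×r₂ = (+0.12736,-0.58664,+0.79977); SVD([r₁ r₂ r₃]) → R = UVᵀ:
  R  [+0.98741 -0.09376 +0.12736]
  R  [+0.15121 +0.79560 -0.58664]
  R  [-0.04633 +0.59852 +0.79977]
t = (-0.03214, +0.10315, +0.94023) m
tr R = 2.582789; θ = arccos((tr R − 1)/2) = 0.657709 rad = 37.684°
axis k = ((R−Rᵀ)₃₂, (R−Rᵀ)₁₃, (R−Rᵀ)₂₁) / (2 sinθ) = (+0.969366, +0.142067, +0.200365)
rvec = θ·k = (+0.637561, +0.093439, +0.131782)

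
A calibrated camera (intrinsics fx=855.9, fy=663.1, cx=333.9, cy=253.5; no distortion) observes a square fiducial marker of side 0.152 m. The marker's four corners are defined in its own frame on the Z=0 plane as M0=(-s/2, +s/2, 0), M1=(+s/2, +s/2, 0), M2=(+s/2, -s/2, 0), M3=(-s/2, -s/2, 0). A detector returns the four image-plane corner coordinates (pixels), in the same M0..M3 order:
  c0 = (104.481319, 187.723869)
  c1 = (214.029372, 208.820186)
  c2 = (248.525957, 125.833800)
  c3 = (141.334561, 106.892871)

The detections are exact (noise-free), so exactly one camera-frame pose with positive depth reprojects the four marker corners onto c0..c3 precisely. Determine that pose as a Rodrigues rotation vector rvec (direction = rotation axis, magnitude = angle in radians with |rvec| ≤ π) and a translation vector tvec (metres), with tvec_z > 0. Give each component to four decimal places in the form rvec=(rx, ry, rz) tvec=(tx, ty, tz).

Intrinsics K: fx=855.9, fy=663.1, cx=333.9, cy=253.5
Marker side s = 0.152 m; corners in marker frame (Z=0):
  M0 = (-0.0760, +0.0760, 0)
  M1 = (+0.0760, +0.0760, 0)
  M2 = (+0.0760, -0.0760, 0)
  M3 = (-0.0760, -0.0760, 0)
Detected image corners:
  c0 = (104.481319, 187.723869) px
  c1 = (214.029372, 208.820186) px
  c2 = (248.525957, 125.833800) px
  c3 = (141.334561, 106.892871) px
Planar DLT: solve 8×8 A·h = b for H (H[2,2]=1):
  H  [+690.20515 -267.56964 +176.81725]
  H  [+111.48582 +509.67476 +156.64409]
  H  [-0.12787 -0.18516 +1.00000]
B = K⁻¹H; ‖b₁‖=0.892569, ‖b₂‖=0.892569; λ = 2/(‖b₁‖+‖b₂‖) = 1.120361, sign → tz>0 ⇒ λ=+1.120361
r₁ = λ·B[:,0] = (+0.95936,+0.24313,-0.14326); r₂ = λ·B[:,1] = (-0.26932,+0.94044,-0.20745)
r₃ = r₁×r₂ = (+0.08429,+0.23760,+0.96770); SVD([r₁ r₂ r₃]) → R = UVᵀ:
  R  [+0.95936 -0.26932 +0.08429]
  R  [+0.24313 +0.94044 +0.23760]
  R  [-0.14326 -0.20745 +0.96770]
t = (-0.20562, -0.16365, +1.12036) m
tr R = 2.867499; θ = arccos((tr R − 1)/2) = 0.366047 rad = 20.973°
axis k = ((R−Rᵀ)₃₂, (R−Rᵀ)₁₃, (R−Rᵀ)₂₁) / (2 sinθ) = (-0.621702, +0.317868, +0.715854)
rvec = θ·k = (-0.227572, +0.116355, +0.262036)

rvec=(-0.2276, 0.1164, 0.2620) tvec=(-0.2056, -0.1636, 1.1204)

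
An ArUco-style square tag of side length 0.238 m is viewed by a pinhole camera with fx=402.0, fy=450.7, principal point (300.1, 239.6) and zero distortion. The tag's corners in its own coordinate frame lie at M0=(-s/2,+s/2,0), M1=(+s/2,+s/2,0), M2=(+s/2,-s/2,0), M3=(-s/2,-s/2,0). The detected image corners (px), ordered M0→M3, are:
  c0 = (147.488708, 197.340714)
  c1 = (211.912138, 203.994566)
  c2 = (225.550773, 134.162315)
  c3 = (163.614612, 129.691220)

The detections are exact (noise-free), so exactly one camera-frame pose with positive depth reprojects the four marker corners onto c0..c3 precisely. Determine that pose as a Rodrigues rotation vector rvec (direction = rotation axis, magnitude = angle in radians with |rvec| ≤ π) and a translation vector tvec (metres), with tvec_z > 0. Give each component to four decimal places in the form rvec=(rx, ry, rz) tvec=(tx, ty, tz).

rvec=(-0.2885, 0.1520, 0.1244) tvec=(-0.3986, -0.2328, 1.4151)

Intrinsics K: fx=402.0, fy=450.7, cx=300.1, cy=239.6
Marker side s = 0.238 m; corners in marker frame (Z=0):
  M0 = (-0.1190, +0.1190, 0)
  M1 = (+0.1190, +0.1190, 0)
  M2 = (+0.1190, -0.1190, 0)
  M3 = (-0.1190, -0.1190, 0)
Detected image corners:
  c0 = (147.488708, 197.340714) px
  c1 = (211.912138, 203.994566) px
  c2 = (225.550773, 134.162315) px
  c3 = (163.614612, 129.691220) px
Planar DLT: solve 8×8 A·h = b for H (H[2,2]=1):
  H  [+243.29828 -98.75159 +186.86981]
  H  [+3.67860 +256.64136 +165.46819]
  H  [-0.11779 -0.19316 +1.00000]
B = K⁻¹H; ‖b₁‖=0.706640, ‖b₂‖=0.706640; λ = 2/(‖b₁‖+‖b₂‖) = 1.415147, sign → tz>0 ⇒ λ=+1.415147
r₁ = λ·B[:,0] = (+0.98091,+0.10016,-0.16669); r₂ = λ·B[:,1] = (-0.14357,+0.95114,-0.27335)
r₃ = r₁×r₂ = (+0.13116,+0.29206,+0.94736); SVD([r₁ r₂ r₃]) → R = UVᵀ:
  R  [+0.98091 -0.14357 +0.13116]
  R  [+0.10016 +0.95114 +0.29206]
  R  [-0.16669 -0.27335 +0.94736]
t = (-0.39860, -0.23277, +1.41515) m
tr R = 2.879413; θ = arccos((tr R − 1)/2) = 0.349025 rad = 19.998°
axis k = ((R−Rᵀ)₃₂, (R−Rᵀ)₁₃, (R−Rᵀ)₂₁) / (2 sinθ) = (-0.826661, +0.435475, +0.356361)
rvec = θ·k = (-0.288525, +0.151992, +0.124379)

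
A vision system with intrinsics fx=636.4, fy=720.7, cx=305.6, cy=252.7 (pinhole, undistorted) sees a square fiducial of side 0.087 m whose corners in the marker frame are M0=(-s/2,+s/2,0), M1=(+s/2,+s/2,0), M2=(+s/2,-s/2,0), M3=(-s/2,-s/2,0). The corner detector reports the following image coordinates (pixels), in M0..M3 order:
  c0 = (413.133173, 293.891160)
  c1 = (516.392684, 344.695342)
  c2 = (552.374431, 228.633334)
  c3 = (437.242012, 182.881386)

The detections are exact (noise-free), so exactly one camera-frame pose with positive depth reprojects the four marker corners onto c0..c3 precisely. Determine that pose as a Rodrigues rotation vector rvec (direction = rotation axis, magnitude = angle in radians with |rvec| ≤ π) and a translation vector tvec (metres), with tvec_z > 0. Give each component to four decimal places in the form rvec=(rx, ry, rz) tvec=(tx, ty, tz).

Intrinsics K: fx=636.4, fy=720.7, cx=305.6, cy=252.7
Marker side s = 0.087 m; corners in marker frame (Z=0):
  M0 = (-0.0435, +0.0435, 0)
  M1 = (+0.0435, +0.0435, 0)
  M2 = (+0.0435, -0.0435, 0)
  M3 = (-0.0435, -0.0435, 0)
Detected image corners:
  c0 = (413.133173, 293.891160) px
  c1 = (516.392684, 344.695342) px
  c2 = (552.374431, 228.633334) px
  c3 = (437.242012, 182.881386) px
Planar DLT: solve 8×8 A·h = b for H (H[2,2]=1):
  H  [+804.21519 +133.78906 +476.91926]
  H  [+311.06104 +1564.48511 +263.99671]
  H  [-0.93367 +0.99287 +1.00000]
B = K⁻¹H; ‖b₁‖=2.092585, ‖b₂‖=2.092585; λ = 2/(‖b₁‖+‖b₂‖) = 0.477878, sign → tz>0 ⇒ λ=+0.477878
r₁ = λ·B[:,0] = (+0.81815,+0.36270,-0.44618); r₂ = λ·B[:,1] = (-0.12738,+0.87101,+0.47447)
r₃ = r₁×r₂ = (+0.56072,-0.33135,+0.75881); SVD([r₁ r₂ r₃]) → R = UVᵀ:
  R  [+0.81815 -0.12738 +0.56072]
  R  [+0.36270 +0.87101 -0.33135]
  R  [-0.44618 +0.47447 +0.75881]
t = (+0.12865, +0.00749, +0.47788) m
tr R = 2.447968; θ = arccos((tr R − 1)/2) = 0.761236 rad = 43.616°
axis k = ((R−Rᵀ)₃₂, (R−Rᵀ)₁₃, (R−Rᵀ)₂₁) / (2 sinθ) = (+0.584087, +0.729833, +0.355226)
rvec = θ·k = (+0.444628, +0.555575, +0.270410)

rvec=(0.4446, 0.5556, 0.2704) tvec=(0.1286, 0.0075, 0.4779)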